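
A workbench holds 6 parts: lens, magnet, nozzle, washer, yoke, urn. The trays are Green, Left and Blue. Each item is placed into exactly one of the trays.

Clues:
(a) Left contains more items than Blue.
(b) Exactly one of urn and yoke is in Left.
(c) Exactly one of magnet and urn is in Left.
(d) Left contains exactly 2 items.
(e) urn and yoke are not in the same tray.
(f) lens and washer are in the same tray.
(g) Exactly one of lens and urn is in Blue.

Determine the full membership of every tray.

Green = {lens, nozzle, washer}; Left = {magnet, yoke}; Blue = {urn}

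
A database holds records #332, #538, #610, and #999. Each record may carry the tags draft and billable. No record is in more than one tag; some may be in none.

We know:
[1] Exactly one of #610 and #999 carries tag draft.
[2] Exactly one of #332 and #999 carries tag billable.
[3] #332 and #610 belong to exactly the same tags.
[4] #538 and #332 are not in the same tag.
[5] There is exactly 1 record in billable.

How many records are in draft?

2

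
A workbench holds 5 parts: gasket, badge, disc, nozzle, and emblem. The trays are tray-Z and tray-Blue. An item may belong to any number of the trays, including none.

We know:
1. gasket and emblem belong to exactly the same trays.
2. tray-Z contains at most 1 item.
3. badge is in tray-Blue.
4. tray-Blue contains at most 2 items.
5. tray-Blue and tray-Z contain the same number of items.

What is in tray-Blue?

tray-Blue = {badge}

From (3): badge ∈ tray-Blue.
Suppose gasket ∈ tray-Blue: no assignment then satisfies all the clues, so gasket ∉ tray-Blue.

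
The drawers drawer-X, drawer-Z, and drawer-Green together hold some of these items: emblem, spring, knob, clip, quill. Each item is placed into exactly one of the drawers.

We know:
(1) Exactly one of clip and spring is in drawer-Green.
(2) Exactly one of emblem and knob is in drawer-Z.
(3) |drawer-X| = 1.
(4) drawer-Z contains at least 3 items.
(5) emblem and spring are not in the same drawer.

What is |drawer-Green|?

1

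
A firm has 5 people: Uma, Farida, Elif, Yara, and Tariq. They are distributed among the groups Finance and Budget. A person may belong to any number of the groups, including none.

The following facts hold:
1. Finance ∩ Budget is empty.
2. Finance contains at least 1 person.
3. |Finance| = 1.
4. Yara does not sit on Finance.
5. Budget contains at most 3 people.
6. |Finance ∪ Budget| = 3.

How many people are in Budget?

2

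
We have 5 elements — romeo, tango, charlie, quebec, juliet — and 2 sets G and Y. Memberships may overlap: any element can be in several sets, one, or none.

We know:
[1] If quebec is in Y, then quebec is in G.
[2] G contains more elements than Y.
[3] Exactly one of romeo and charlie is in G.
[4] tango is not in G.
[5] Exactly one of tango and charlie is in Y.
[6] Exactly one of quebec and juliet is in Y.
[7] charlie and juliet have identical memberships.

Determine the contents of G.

G = {charlie, juliet, quebec}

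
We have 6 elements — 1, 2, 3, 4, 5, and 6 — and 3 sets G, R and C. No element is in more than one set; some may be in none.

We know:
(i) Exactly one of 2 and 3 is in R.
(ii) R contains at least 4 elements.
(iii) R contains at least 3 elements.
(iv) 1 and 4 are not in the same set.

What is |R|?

4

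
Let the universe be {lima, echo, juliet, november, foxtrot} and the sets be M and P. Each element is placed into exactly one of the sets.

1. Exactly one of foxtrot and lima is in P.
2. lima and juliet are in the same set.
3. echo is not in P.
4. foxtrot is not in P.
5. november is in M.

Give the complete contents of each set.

M = {echo, foxtrot, november}; P = {juliet, lima}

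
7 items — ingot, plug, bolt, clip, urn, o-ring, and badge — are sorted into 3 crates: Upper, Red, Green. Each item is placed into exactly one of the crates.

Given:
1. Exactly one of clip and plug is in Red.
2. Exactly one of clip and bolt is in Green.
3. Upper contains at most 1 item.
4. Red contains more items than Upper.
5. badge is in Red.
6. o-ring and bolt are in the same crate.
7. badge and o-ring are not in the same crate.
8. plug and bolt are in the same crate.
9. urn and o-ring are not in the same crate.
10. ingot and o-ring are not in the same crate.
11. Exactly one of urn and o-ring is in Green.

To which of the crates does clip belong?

From (5): badge ∈ Red.
(7): o-ring ∉ Red.
(6): bolt matches o-ring: bolt ∉ Red.
(8): plug matches bolt: plug ∉ Red.
(1) (exactly one): clip ∈ Red.
(2) (exactly one): bolt ∈ Green.
(6): o-ring matches bolt: o-ring ∉ Upper.
(6): o-ring matches bolt: o-ring ∈ Green.
(8): plug matches bolt: plug ∉ Upper.
(8): plug matches bolt: plug ∈ Green.
(9): urn ∉ Green.
(10): ingot ∉ Green.

clip: Red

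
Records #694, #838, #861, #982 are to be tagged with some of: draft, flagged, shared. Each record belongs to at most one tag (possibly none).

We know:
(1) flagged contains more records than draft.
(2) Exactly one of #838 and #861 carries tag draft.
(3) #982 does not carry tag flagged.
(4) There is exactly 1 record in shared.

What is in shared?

From (3): #982 ∉ flagged.
Suppose #694 ∈ shared: no assignment then satisfies all the clues, so #694 ∉ shared.

shared = {#982}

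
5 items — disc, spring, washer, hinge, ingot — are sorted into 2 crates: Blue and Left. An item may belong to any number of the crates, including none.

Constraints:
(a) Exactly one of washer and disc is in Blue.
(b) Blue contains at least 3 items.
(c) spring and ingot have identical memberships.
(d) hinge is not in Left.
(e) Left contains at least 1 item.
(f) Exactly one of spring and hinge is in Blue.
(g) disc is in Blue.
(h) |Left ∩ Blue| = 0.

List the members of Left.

Left = {washer}

From (d): hinge ∉ Left.
From (g): disc ∈ Blue.
(a) (exactly one): washer ∉ Blue.
Suppose disc ∈ Left: no assignment then satisfies all the clues, so disc ∉ Left.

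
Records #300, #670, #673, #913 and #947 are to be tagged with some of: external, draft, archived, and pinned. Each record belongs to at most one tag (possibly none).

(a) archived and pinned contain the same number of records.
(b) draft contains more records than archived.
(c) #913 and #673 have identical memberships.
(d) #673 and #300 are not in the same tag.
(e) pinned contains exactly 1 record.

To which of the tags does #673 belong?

#673: draft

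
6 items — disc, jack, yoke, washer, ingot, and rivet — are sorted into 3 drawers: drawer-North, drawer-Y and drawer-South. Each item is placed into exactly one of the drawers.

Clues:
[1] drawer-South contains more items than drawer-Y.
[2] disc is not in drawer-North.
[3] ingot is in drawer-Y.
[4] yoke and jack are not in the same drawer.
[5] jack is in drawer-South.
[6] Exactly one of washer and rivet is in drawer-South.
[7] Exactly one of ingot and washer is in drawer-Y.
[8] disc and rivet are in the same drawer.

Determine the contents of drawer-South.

drawer-South = {disc, jack, rivet}

From (2): disc ∉ drawer-North.
From (3): ingot ∈ drawer-Y.
From (5): jack ∈ drawer-South.
(4): yoke ∉ drawer-South.
(7) (exactly one): washer ∉ drawer-Y.
(8): rivet matches disc: rivet ∉ drawer-North.
Suppose disc ∉ drawer-South: no assignment then satisfies all the clues, so disc ∈ drawer-South.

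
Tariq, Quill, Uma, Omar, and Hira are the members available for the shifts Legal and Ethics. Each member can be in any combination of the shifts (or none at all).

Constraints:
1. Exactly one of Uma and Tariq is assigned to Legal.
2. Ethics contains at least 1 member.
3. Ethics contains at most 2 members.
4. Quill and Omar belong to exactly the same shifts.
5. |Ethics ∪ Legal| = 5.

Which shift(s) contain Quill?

Quill: Legal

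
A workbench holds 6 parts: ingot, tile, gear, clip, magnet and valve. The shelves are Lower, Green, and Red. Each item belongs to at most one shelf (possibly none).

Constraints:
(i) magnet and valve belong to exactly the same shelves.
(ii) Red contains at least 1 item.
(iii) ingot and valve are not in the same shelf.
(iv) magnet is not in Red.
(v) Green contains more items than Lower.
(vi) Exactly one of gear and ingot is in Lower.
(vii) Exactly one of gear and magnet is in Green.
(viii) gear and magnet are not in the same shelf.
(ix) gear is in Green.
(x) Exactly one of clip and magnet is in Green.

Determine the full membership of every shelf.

Lower = {ingot}; Green = {clip, gear}; Red = {tile}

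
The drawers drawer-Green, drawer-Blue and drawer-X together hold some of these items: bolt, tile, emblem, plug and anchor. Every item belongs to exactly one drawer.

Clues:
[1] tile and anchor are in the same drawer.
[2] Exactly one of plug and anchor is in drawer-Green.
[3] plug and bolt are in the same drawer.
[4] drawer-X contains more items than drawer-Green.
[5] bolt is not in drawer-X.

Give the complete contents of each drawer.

drawer-Green = {bolt, plug}; drawer-Blue = {}; drawer-X = {anchor, emblem, tile}

From (5): bolt ∉ drawer-X.
(3): plug matches bolt: plug ∉ drawer-X.
Suppose bolt ∉ drawer-Green: no assignment then satisfies all the clues, so bolt ∈ drawer-Green.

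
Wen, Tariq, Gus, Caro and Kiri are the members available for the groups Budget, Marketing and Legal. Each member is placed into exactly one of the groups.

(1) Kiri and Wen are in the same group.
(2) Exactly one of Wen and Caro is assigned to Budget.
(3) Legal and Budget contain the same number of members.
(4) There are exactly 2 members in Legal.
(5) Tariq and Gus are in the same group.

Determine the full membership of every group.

Budget = {Kiri, Wen}; Marketing = {Caro}; Legal = {Gus, Tariq}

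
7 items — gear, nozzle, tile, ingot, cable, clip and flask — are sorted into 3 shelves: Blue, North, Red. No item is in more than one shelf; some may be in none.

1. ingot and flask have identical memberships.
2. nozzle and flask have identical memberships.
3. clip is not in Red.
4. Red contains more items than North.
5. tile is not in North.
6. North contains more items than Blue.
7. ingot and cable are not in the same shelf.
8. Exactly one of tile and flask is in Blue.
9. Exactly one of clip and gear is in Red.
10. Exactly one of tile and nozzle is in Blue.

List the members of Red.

Red = {flask, gear, ingot, nozzle}

From (3): clip ∉ Red.
From (5): tile ∉ North.
(9) (exactly one): gear ∈ Red.
Suppose nozzle ∉ Red: no assignment then satisfies all the clues, so nozzle ∈ Red.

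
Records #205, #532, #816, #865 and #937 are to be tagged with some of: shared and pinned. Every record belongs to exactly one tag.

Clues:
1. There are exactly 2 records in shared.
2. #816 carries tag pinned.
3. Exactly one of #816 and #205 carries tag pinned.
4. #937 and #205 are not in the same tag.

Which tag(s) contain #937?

#937: pinned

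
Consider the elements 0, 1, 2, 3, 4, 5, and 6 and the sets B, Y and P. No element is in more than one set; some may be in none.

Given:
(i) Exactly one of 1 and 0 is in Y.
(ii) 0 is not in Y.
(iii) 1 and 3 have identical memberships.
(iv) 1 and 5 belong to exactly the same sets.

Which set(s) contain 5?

5: Y

From (ii): 0 ∉ Y.
(i) (exactly one): 1 ∈ Y.
(iii): 3 matches 1: 3 ∉ B.
(iii): 3 matches 1: 3 ∈ Y.
(iv): 5 matches 1: 5 ∉ B.
(iv): 5 matches 1: 5 ∈ Y.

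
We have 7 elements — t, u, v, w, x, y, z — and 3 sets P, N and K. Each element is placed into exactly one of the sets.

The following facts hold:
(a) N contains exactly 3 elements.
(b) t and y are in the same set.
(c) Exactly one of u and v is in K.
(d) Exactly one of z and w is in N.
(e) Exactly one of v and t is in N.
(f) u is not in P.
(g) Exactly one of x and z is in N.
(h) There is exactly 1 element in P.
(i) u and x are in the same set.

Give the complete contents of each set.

P = {v}; N = {t, y, z}; K = {u, w, x}

From (f): u ∉ P.
(i): x matches u: x ∉ P.
Suppose t ∈ P: no assignment then satisfies all the clues, so t ∉ P.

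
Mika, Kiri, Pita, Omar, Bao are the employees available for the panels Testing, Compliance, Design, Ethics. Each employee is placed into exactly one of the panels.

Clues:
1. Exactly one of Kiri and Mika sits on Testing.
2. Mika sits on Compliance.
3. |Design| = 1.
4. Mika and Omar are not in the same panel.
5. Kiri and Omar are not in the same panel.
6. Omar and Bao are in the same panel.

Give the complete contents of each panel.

Testing = {Kiri}; Compliance = {Mika}; Design = {Pita}; Ethics = {Bao, Omar}

From (2): Mika ∈ Compliance.
(1) (exactly one): Kiri ∈ Testing.
(4): Omar ∉ Compliance.
(5): Omar ∉ Testing.
(6): Bao matches Omar: Bao ∉ Testing.
(6): Bao matches Omar: Bao ∉ Compliance.
Suppose Pita ∈ Testing: no assignment then satisfies all the clues, so Pita ∉ Testing.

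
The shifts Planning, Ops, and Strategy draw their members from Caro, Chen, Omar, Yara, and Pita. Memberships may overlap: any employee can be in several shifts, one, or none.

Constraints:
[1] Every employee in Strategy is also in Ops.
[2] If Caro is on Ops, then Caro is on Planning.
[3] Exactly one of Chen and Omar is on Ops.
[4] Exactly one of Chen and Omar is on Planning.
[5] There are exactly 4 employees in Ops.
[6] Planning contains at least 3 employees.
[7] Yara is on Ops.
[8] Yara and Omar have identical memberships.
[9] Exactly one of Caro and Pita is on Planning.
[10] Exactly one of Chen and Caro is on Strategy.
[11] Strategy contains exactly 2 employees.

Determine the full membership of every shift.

From (7): Yara ∈ Ops.
(8): Omar matches Yara: Omar ∈ Ops.
(3) (exactly one): Chen ∉ Ops.
(5): only 4 candidates remain for Ops, so all are in.
(1) contrapositive: Chen ∉ Strategy.
(2): Caro ∈ Planning.
(9) (exactly one): Pita ∉ Planning.
(10) (exactly one): Caro ∈ Strategy.
Suppose Chen ∈ Planning: no assignment then satisfies all the clues, so Chen ∉ Planning.

Planning = {Caro, Omar, Yara}; Ops = {Caro, Omar, Pita, Yara}; Strategy = {Caro, Pita}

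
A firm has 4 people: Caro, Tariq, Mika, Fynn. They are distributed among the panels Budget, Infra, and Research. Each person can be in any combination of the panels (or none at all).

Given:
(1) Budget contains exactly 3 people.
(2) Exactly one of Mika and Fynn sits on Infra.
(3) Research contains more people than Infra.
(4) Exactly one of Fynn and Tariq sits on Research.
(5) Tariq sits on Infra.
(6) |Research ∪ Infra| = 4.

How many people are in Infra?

2

From (5): Tariq ∈ Infra.
Suppose Caro ∈ Infra: no assignment then satisfies all the clues, so Caro ∉ Infra.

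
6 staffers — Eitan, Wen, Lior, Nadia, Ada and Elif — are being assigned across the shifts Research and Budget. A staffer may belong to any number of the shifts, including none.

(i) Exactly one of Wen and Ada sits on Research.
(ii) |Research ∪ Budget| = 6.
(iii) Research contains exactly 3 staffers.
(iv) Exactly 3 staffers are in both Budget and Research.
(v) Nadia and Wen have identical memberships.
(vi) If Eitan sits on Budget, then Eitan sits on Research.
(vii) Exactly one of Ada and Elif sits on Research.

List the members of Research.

Research = {Ada, Eitan, Lior}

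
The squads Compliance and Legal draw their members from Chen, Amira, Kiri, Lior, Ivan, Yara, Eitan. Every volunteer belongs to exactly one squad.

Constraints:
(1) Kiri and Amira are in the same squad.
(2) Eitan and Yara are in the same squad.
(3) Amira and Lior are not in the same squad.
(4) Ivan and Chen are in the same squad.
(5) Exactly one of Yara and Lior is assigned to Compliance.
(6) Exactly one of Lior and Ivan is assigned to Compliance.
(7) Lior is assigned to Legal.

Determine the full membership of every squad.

Compliance = {Amira, Chen, Eitan, Ivan, Kiri, Yara}; Legal = {Lior}

From (7): Lior ∈ Legal.
(3): Amira ∉ Legal.
(5) (exactly one): Yara ∈ Compliance.
(6) (exactly one): Ivan ∈ Compliance.
Only one squad left: Amira ∈ Compliance.
(1): Kiri matches Amira: Kiri ∈ Compliance.
(2): Eitan matches Yara: Eitan ∈ Compliance.
(4): Chen matches Ivan: Chen ∈ Compliance.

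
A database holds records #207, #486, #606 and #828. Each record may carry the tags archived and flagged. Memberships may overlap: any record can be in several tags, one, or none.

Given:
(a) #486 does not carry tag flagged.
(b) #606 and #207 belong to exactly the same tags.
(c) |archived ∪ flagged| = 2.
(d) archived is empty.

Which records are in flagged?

From (a): #486 ∉ flagged.
(d): archived already has 0, so the rest are out.
Suppose #207 ∉ flagged: no assignment then satisfies all the clues, so #207 ∈ flagged.

flagged = {#207, #606}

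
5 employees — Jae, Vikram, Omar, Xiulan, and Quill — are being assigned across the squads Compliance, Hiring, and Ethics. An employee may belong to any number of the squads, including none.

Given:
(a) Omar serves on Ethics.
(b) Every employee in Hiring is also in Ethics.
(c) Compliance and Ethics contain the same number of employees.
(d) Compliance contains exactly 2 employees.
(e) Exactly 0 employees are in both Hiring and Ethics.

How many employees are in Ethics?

2

From (a): Omar ∈ Ethics.
Suppose Jae ∈ Hiring: no assignment then satisfies all the clues, so Jae ∉ Hiring.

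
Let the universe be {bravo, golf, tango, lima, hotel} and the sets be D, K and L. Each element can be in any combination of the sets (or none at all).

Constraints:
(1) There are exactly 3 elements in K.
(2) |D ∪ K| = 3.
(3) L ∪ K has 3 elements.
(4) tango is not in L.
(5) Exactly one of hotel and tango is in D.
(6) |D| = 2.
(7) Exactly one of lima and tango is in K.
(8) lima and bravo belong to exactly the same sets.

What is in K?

K = {golf, hotel, tango}

From (4): tango ∉ L.
Suppose bravo ∈ K: no assignment then satisfies all the clues, so bravo ∉ K.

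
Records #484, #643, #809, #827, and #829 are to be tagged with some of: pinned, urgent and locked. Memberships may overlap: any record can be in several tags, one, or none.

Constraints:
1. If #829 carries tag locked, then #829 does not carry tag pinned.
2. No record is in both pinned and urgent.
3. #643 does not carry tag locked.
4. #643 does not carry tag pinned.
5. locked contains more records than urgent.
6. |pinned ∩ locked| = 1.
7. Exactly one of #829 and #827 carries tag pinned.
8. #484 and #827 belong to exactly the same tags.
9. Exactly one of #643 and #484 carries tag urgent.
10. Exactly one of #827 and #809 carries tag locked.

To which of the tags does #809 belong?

#809: locked, pinned

From (3): #643 ∉ locked.
From (4): #643 ∉ pinned.
Suppose #809 ∉ pinned: no assignment then satisfies all the clues, so #809 ∈ pinned.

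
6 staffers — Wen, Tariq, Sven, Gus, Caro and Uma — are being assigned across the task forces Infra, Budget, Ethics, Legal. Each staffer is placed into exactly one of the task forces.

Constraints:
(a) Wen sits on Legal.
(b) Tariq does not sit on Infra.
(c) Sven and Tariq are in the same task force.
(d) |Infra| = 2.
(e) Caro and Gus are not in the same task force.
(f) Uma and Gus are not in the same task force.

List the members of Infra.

From (a): Wen ∈ Legal.
From (b): Tariq ∉ Infra.
(c): Sven matches Tariq: Sven ∉ Infra.
Suppose Gus ∈ Infra: no assignment then satisfies all the clues, so Gus ∉ Infra.

Infra = {Caro, Uma}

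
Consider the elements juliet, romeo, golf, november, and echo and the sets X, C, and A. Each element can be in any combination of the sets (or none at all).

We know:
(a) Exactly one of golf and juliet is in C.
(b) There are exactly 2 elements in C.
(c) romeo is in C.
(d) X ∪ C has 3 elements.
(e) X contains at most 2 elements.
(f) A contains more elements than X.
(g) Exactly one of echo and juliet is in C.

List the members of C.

From (c): romeo ∈ C.
Suppose juliet ∉ C: no assignment then satisfies all the clues, so juliet ∈ C.

C = {juliet, romeo}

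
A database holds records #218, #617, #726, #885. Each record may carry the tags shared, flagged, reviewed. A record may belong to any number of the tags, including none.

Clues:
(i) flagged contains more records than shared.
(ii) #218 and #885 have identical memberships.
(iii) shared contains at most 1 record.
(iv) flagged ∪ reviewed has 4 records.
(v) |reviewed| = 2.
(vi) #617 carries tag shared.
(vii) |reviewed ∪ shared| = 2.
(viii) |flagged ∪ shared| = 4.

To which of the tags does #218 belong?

#218: flagged

From (vi): #617 ∈ shared.
(iii): shared already has 1, so the rest are out.
Suppose #218 ∉ flagged: no assignment then satisfies all the clues, so #218 ∈ flagged.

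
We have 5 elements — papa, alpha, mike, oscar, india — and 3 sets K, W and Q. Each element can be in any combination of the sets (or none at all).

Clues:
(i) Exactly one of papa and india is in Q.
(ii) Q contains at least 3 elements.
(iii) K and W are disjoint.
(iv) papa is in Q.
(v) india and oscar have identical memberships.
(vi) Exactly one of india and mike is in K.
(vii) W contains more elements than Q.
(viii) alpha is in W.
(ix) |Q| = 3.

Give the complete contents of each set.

K = {mike}; W = {alpha, india, oscar, papa}; Q = {alpha, mike, papa}

From (iv): papa ∈ Q.
From (viii): alpha ∈ W.
(i) (exactly one): india ∉ Q.
(iii) (disjoint): alpha ∉ K.
(v): oscar matches india: oscar ∉ Q.
(ix): only 3 candidates remain for Q, so all are in.
Suppose papa ∈ K: no assignment then satisfies all the clues, so papa ∉ K.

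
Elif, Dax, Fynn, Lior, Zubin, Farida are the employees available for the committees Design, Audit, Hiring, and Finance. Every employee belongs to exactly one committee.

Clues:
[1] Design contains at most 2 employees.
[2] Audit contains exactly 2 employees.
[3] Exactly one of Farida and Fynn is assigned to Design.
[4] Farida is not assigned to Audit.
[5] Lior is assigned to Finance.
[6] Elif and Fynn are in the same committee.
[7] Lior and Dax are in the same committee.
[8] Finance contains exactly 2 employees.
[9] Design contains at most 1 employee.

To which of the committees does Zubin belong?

Zubin: Hiring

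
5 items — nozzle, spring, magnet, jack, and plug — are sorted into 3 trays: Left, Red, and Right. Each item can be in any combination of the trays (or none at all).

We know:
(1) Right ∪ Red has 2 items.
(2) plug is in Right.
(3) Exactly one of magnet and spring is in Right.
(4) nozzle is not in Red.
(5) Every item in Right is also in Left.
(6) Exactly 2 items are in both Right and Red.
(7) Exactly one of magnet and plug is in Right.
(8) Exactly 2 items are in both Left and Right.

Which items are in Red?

Red = {plug, spring}

From (2): plug ∈ Right.
From (4): nozzle ∉ Red.
(5) with plug ∈ Right: plug ∈ Left.
(7) (exactly one): magnet ∉ Right.
(3) (exactly one): spring ∈ Right.
(5) with spring ∈ Right: spring ∈ Left.
Suppose spring ∉ Red: no assignment then satisfies all the clues, so spring ∈ Red.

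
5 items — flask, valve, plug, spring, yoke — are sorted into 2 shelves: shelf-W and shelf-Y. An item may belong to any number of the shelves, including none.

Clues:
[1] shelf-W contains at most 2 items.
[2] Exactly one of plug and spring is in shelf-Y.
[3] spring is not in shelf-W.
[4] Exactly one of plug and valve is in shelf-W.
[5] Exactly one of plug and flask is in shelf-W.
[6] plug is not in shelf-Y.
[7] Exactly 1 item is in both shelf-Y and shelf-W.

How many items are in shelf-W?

2

From (3): spring ∉ shelf-W.
From (6): plug ∉ shelf-Y.
(2) (exactly one): spring ∈ shelf-Y.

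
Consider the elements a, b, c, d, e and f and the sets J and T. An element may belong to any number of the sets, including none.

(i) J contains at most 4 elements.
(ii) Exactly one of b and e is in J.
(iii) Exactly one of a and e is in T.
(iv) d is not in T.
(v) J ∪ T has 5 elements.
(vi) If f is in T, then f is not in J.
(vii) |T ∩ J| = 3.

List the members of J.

J = {a, b, c, d}

From (iv): d ∉ T.
Suppose a ∉ J: no assignment then satisfies all the clues, so a ∈ J.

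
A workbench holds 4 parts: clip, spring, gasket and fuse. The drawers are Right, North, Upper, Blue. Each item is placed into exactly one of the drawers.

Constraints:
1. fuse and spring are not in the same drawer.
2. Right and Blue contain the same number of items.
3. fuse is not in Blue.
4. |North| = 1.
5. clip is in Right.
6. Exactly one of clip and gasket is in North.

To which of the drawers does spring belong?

spring: Blue

From (3): fuse ∉ Blue.
From (5): clip ∈ Right.
(6) (exactly one): gasket ∈ North.
(4): North already has 1, so the rest are out.
Suppose spring ∈ Right: no assignment then satisfies all the clues, so spring ∉ Right.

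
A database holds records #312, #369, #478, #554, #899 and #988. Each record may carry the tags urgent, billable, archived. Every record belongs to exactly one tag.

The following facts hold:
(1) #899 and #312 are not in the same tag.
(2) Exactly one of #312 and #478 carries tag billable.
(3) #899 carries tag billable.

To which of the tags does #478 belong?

#478: billable

From (3): #899 ∈ billable.
(1): #312 ∉ billable.
(2) (exactly one): #478 ∈ billable.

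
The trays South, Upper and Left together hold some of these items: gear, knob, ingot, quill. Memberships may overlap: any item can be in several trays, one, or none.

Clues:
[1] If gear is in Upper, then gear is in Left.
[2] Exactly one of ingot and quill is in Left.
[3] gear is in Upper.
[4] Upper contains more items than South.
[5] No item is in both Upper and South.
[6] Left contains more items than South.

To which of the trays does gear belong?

From (3): gear ∈ Upper.
(1): gear ∈ Left.
(5) (disjoint): gear ∉ South.

gear: Left, Upper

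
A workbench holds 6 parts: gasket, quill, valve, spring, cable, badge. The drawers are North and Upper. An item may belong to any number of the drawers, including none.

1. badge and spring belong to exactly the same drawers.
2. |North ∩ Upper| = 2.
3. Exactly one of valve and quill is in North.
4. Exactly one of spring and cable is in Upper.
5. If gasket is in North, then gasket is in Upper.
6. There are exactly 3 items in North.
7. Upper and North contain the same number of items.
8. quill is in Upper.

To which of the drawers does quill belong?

quill: Upper

From (8): quill ∈ Upper.
Suppose quill ∈ North: no assignment then satisfies all the clues, so quill ∉ North.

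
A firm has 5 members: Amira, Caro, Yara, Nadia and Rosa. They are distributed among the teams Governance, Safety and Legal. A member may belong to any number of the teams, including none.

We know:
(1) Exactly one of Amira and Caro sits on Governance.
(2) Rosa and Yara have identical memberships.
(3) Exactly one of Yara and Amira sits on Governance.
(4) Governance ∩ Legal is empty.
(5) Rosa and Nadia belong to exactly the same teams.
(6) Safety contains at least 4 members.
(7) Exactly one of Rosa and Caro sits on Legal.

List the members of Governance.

Governance = {Amira}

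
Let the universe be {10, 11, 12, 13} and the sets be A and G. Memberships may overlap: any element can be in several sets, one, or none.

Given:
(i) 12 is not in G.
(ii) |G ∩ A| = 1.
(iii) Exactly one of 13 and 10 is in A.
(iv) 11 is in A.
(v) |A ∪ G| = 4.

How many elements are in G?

2

From (i): 12 ∉ G.
From (iv): 11 ∈ A.
Suppose 12 ∉ A: no assignment then satisfies all the clues, so 12 ∈ A.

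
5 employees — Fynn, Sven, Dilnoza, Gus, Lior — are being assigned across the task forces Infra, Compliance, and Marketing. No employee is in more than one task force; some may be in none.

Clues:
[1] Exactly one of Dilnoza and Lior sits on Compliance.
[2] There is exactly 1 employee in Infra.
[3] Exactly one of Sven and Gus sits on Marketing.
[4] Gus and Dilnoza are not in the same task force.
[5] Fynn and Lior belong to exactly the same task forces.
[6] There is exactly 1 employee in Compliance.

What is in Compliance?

Compliance = {Dilnoza}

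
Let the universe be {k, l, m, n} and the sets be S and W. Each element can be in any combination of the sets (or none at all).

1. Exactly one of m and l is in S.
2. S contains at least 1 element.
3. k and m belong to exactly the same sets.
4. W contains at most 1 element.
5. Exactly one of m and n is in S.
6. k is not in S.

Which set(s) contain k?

k: none

From (6): k ∉ S.
(3): m matches k: m ∉ S.
(5) (exactly one): n ∈ S.
(1) (exactly one): l ∈ S.
Suppose k ∈ W: no assignment then satisfies all the clues, so k ∉ W.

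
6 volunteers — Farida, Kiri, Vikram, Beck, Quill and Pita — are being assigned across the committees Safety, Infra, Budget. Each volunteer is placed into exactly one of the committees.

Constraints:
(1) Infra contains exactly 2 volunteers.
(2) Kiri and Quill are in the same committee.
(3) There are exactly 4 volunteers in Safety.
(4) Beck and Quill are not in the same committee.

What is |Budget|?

0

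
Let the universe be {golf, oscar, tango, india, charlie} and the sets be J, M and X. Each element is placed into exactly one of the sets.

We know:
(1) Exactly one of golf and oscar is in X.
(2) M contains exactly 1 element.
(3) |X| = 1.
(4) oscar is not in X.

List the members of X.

From (4): oscar ∉ X.
(1) (exactly one): golf ∈ X.
(3): X already has 1, so the rest are out.

X = {golf}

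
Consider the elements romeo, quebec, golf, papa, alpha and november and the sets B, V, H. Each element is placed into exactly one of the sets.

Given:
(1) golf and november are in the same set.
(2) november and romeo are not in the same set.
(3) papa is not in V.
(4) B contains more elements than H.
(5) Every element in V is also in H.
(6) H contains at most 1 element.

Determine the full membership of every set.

B = {alpha, golf, november, papa, quebec}; V = {}; H = {romeo}

From (3): papa ∉ V.
Suppose romeo ∈ B: no assignment then satisfies all the clues, so romeo ∉ B.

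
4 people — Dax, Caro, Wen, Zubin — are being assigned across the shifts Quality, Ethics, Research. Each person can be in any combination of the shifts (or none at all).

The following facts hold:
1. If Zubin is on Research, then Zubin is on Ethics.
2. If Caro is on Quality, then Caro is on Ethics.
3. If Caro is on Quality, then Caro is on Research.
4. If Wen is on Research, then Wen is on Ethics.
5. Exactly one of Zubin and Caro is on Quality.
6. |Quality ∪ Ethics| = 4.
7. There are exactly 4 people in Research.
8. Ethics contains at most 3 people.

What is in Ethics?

Ethics = {Caro, Wen, Zubin}

(7): only 4 candidates remain for Research, so all are in.
(1): Zubin ∈ Ethics.
(4): Wen ∈ Ethics.
Suppose Dax ∈ Ethics: no assignment then satisfies all the clues, so Dax ∉ Ethics.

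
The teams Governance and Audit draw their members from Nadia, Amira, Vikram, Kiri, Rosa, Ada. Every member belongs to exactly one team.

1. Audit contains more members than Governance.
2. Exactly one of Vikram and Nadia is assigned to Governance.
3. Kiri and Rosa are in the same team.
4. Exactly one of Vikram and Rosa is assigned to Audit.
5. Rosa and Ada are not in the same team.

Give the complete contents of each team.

Governance = {Ada, Vikram}; Audit = {Amira, Kiri, Nadia, Rosa}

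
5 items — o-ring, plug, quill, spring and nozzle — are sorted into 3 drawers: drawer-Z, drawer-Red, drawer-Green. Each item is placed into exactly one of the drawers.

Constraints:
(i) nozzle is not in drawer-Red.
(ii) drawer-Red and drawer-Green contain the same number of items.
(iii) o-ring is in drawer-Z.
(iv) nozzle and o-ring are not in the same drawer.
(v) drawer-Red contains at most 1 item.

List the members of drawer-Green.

From (i): nozzle ∉ drawer-Red.
From (iii): o-ring ∈ drawer-Z.
(iv): nozzle ∉ drawer-Z.
Only one drawer left: nozzle ∈ drawer-Green.
Suppose plug ∈ drawer-Green: no assignment then satisfies all the clues, so plug ∉ drawer-Green.

drawer-Green = {nozzle}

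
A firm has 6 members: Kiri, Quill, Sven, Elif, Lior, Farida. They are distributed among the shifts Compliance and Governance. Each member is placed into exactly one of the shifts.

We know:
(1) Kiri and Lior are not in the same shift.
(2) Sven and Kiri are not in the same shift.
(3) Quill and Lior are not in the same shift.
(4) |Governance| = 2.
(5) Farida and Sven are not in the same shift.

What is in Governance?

Governance = {Lior, Sven}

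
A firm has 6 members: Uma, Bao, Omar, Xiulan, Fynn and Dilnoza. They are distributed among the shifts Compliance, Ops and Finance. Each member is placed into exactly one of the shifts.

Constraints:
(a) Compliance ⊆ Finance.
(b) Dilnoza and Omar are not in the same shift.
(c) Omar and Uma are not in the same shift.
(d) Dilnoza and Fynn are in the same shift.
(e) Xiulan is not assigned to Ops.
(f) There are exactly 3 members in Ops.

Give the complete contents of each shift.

Compliance = {}; Ops = {Dilnoza, Fynn, Uma}; Finance = {Bao, Omar, Xiulan}

From (e): Xiulan ∉ Ops.
Suppose Uma ∈ Compliance: no assignment then satisfies all the clues, so Uma ∉ Compliance.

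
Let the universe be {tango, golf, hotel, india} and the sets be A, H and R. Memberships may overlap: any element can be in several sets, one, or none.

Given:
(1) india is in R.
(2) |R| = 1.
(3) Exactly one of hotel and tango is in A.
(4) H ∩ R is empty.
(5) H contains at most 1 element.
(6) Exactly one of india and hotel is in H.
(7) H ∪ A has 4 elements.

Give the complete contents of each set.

From (1): india ∈ R.
(2): R already has 1, so the rest are out.
(4) (disjoint): india ∉ H.
(6) (exactly one): hotel ∈ H.
(5): H already has 1, so the rest are out.
Suppose tango ∉ A: no assignment then satisfies all the clues, so tango ∈ A.

A = {golf, india, tango}; H = {hotel}; R = {india}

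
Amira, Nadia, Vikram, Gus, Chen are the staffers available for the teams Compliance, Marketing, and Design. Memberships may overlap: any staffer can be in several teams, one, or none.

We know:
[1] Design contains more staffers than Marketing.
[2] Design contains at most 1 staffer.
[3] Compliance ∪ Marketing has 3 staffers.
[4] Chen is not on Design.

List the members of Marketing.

Marketing = {}

From (4): Chen ∉ Design.
Suppose Amira ∈ Marketing: no assignment then satisfies all the clues, so Amira ∉ Marketing.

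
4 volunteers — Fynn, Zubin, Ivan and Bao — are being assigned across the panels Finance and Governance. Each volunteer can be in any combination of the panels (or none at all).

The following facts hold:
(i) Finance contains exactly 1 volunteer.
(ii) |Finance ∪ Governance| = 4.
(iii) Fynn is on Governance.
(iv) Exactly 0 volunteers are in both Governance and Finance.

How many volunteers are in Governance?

From (iii): Fynn ∈ Governance.
Suppose Fynn ∈ Finance: no assignment then satisfies all the clues, so Fynn ∉ Finance.

3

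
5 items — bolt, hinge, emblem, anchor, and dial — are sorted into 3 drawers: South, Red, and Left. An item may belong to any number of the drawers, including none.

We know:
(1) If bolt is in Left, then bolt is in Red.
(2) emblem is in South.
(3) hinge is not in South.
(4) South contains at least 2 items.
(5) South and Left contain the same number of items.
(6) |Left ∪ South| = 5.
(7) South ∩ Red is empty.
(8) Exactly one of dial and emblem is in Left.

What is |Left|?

3

From (2): emblem ∈ South.
From (3): hinge ∉ South.
(7) (disjoint): emblem ∉ Red.
Suppose hinge ∉ Left: no assignment then satisfies all the clues, so hinge ∈ Left.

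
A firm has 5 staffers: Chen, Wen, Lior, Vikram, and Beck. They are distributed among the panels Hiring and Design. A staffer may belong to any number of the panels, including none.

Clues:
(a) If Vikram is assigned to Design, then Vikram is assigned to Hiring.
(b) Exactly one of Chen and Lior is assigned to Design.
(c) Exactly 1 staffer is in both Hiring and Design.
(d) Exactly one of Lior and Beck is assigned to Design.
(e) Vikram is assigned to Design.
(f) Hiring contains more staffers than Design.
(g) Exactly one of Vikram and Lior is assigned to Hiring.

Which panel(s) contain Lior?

From (e): Vikram ∈ Design.
(a): Vikram ∈ Hiring.
(g) (exactly one): Lior ∉ Hiring.
Suppose Lior ∉ Design: no assignment then satisfies all the clues, so Lior ∈ Design.

Lior: Design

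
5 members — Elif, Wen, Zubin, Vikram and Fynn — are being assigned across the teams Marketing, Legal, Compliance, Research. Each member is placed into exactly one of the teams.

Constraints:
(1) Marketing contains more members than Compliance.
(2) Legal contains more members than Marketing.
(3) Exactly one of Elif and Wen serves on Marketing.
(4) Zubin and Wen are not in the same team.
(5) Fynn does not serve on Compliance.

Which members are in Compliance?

Compliance = {}

From (5): Fynn ∉ Compliance.
Suppose Elif ∈ Compliance: no assignment then satisfies all the clues, so Elif ∉ Compliance.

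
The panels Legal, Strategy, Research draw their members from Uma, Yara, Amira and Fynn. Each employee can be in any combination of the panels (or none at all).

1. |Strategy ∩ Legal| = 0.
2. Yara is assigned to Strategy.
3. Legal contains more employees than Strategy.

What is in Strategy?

From (2): Yara ∈ Strategy.
Suppose Uma ∈ Strategy: no assignment then satisfies all the clues, so Uma ∉ Strategy.

Strategy = {Yara}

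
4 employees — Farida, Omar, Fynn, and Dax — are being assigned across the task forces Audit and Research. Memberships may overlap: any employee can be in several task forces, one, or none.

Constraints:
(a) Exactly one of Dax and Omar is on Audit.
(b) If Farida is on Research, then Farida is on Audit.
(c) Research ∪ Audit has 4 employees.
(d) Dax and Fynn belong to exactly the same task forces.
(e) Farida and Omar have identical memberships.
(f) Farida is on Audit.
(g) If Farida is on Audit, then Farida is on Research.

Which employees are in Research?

Research = {Dax, Farida, Fynn, Omar}

From (f): Farida ∈ Audit.
(e): Omar matches Farida: Omar ∈ Audit.
(g): Farida ∈ Research.
(a) (exactly one): Dax ∉ Audit.
(d): Fynn matches Dax: Fynn ∉ Audit.
(e): Omar matches Farida: Omar ∈ Research.
Suppose Fynn ∉ Research: no assignment then satisfies all the clues, so Fynn ∈ Research.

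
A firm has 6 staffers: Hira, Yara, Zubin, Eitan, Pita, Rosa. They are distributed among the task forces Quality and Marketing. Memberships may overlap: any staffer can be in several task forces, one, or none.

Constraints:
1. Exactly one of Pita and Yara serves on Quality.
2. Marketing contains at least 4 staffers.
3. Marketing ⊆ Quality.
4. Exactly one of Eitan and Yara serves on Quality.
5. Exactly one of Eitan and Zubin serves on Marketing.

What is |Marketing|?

4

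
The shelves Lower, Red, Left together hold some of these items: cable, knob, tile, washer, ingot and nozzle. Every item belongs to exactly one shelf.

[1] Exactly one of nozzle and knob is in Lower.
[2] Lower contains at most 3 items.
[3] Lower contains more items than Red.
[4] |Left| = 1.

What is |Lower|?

3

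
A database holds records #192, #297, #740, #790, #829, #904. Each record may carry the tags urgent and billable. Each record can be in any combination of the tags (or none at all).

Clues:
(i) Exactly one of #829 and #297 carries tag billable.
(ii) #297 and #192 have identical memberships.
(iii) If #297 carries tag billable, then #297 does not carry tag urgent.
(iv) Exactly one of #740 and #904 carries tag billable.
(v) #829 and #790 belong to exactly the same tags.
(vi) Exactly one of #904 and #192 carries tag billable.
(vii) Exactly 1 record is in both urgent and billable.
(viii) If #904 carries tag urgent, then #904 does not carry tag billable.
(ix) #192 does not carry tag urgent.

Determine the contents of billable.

billable = {#192, #297, #740}

From (ix): #192 ∉ urgent.
(ii): #297 matches #192: #297 ∉ urgent.
Suppose #192 ∉ billable: no assignment then satisfies all the clues, so #192 ∈ billable.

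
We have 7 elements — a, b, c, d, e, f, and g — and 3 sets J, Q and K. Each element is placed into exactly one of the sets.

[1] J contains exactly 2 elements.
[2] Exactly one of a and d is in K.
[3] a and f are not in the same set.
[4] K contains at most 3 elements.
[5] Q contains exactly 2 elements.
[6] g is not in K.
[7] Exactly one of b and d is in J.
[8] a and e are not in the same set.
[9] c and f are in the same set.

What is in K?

K = {c, d, f}

From (6): g ∉ K.
Suppose a ∈ K: no assignment then satisfies all the clues, so a ∉ K.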